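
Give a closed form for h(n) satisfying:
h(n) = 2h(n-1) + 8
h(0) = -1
First-order linear non-homogeneous.
Homogeneous solution: h_h(n) = A·(2)^n.
Try constant particular solution h_p = K: K = 2K + 8 ⇒ K = -8.
General: h(n) = A·(2)^n - 8.
Apply h(0) = -1: A - 8 = -1 ⇒ A = 7.
So h(n) = 7 \cdot 2^{n} - 8.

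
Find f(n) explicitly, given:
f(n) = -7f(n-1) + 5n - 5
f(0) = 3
First-order linear with linear forcing.
Homogeneous solution: f_h(n) = A·(-7)^n.
Try particular f_p(n) = pn + q. Substituting:
  pn + q = -7(p(n-1) + q) + 5n - 5.
Matching the n-coefficient: p = -7p + 5 ⇒ p = \frac{5}{8}.
Matching constants: q = 7p - 7q - 5 ⇒ q = - \frac{5}{64}.
General: f(n) = A·(-7)^n + \frac{5 n}{8} - \frac{5}{64}.
Apply f(0) = 3: A - \frac{5}{64} = 3 ⇒ A = \frac{197}{64}.
So f(n) = \frac{197 \left(-7\right)^{n}}{64} + \frac{5 n}{8} - \frac{5}{64}.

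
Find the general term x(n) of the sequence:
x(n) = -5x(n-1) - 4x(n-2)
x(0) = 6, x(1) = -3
Characteristic equation: x² + 5x + 4 = 0, which factors as (x - (-1))(x - (-4)) = 0.
Roots r₁ = -1, r₂ = -4 (distinct).
General solution: x(n) = A·(-1)^n + B·(-4)^n.
From x(0) = 6: A + B = 6.
From x(1) = -3: -A - 4B = -3.
Solving: A = 7, B = -1.
So x(n) = 7 \left(-1\right)^{n} - \left(-4\right)^{n}.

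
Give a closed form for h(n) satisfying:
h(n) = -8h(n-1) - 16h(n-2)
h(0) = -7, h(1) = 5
Characteristic equation: x² + 8x + 16 = 0, which is (x - (-4))².
Repeated root r = -4.
General solution: h(n) = (A + Bn)·(-4)^n.
From h(0) = -7: A = -7.
From h(1) = 5: (A + B)·(-4) = 5 ⇒ B = \frac{23}{4}.
So h(n) = \left(\frac{23 n}{4} - 7\right) \cdot (-4)^n.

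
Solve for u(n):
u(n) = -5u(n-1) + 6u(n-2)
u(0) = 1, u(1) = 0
Characteristic equation: x² + 5x - 6 = 0, which factors as (x - (1))(x - (-6)) = 0.
Roots r₁ = 1, r₂ = -6 (distinct).
General solution: u(n) = A·(1)^n + B·(-6)^n.
From u(0) = 1: A + B = 1.
From u(1) = 0: A - 6B = 0.
Solving: A = \frac{6}{7}, B = \frac{1}{7}.
So u(n) = \frac{\left(-6\right)^{n}}{7} + \frac{6}{7}.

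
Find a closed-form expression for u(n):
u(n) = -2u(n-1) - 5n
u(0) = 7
First-order linear with linear forcing.
Homogeneous solution: u_h(n) = A·(-2)^n.
Try particular u_p(n) = pn + q. Substituting:
  pn + q = -2(p(n-1) + q) - 5n.
Matching the n-coefficient: p = -2p - 5 ⇒ p = - \frac{5}{3}.
Matching constants: q = 2p - 2q ⇒ q = - \frac{10}{9}.
General: u(n) = A·(-2)^n - \frac{5 n}{3} - \frac{10}{9}.
Apply u(0) = 7: A - \frac{10}{9} = 7 ⇒ A = \frac{73}{9}.
So u(n) = \frac{73 \left(-2\right)^{n}}{9} - \frac{5 n}{3} - \frac{10}{9}.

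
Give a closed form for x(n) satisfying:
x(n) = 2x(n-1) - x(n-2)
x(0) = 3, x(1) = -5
Characteristic equation: x² - 2x + 1 = 0, which is (x - (1))².
Repeated root r = 1.
General solution: x(n) = (A + Bn)·(1)^n.
From x(0) = 3: A = 3.
From x(1) = -5: (A + B)·(1) = -5 ⇒ B = -8.
So x(n) = \left(3 - 8 n\right) \cdot (1)^n.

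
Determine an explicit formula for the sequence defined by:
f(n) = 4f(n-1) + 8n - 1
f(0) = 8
First-order linear with linear forcing.
Homogeneous solution: f_h(n) = A·(4)^n.
Try particular f_p(n) = pn + q. Substituting:
  pn + q = 4(p(n-1) + q) + 8n - 1.
Matching the n-coefficient: p = 4p + 8 ⇒ p = - \frac{8}{3}.
Matching constants: q = -4p + 4q - 1 ⇒ q = - \frac{29}{9}.
General: f(n) = A·(4)^n - \frac{8 n}{3} - \frac{29}{9}.
Apply f(0) = 8: A - \frac{29}{9} = 8 ⇒ A = \frac{101}{9}.
So f(n) = \frac{101 \cdot 4^{n}}{9} - \frac{8 n}{3} - \frac{29}{9}.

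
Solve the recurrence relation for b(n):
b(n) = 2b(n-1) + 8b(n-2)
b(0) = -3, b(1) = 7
Characteristic equation: x² - 2x - 8 = 0, which factors as (x - (4))(x - (-2)) = 0.
Roots r₁ = 4, r₂ = -2 (distinct).
General solution: b(n) = A·(4)^n + B·(-2)^n.
From b(0) = -3: A + B = -3.
From b(1) = 7: 4A - 2B = 7.
Solving: A = \frac{1}{6}, B = - \frac{19}{6}.
So b(n) = - \frac{19 \left(-2\right)^{n}}{6} + \frac{4^{n}}{6}.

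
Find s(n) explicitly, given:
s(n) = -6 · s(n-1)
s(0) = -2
Pure geometric recurrence with ratio -6.
By induction s(n) = s(0) · (-6)^n = - 2 \left(-6\right)^{n}.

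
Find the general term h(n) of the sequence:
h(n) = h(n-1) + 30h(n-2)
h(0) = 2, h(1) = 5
Characteristic equation: x² - x - 30 = 0, which factors as (x - (6))(x - (-5)) = 0.
Roots r₁ = 6, r₂ = -5 (distinct).
General solution: h(n) = A·(6)^n + B·(-5)^n.
From h(0) = 2: A + B = 2.
From h(1) = 5: 6A - 5B = 5.
Solving: A = \frac{15}{11}, B = \frac{7}{11}.
So h(n) = \frac{7 \left(-5\right)^{n}}{11} + \frac{15 \cdot 6^{n}}{11}.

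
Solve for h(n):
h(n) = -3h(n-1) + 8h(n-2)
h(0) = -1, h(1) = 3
Characteristic equation: x² + 3x - 8 = 0.
Discriminant Δ = (-3)² + 4·(8) = 41.
Roots r₁,₂ = (-3 ± √41)/2, so r₁ = - \frac{3}{2} + \frac{\sqrt{41}}{2}, r₂ = - \frac{\sqrt{41}}{2} - \frac{3}{2}.
General solution: h(n) = A·r₁^n + B·r₂^n.
From the initial conditions, A + B = -1 and r₁A + r₂B = 3.
Since r₁ - r₂ = √41: A = (3 - (-1)r₂)/√41 = - \frac{1}{2} + \frac{3 \sqrt{41}}{82}, and B = -1 - A = - \frac{1}{2} - \frac{3 \sqrt{41}}{82}.
So h(n) = \left(- \frac{1}{2} + \frac{3 \sqrt{41}}{82}\right)\left(- \frac{3}{2} + \frac{\sqrt{41}}{2}\right)^n + \left(- \frac{1}{2} - \frac{3 \sqrt{41}}{82}\right)\left(- \frac{\sqrt{41}}{2} - \frac{3}{2}\right)^n.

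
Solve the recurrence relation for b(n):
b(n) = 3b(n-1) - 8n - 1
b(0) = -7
First-order linear with linear forcing.
Homogeneous solution: b_h(n) = A·(3)^n.
Try particular b_p(n) = pn + q. Substituting:
  pn + q = 3(p(n-1) + q) - 8n - 1.
Matching the n-coefficient: p = 3p - 8 ⇒ p = 4.
Matching constants: q = -3p + 3q - 1 ⇒ q = \frac{13}{2}.
General: b(n) = A·(3)^n + 4 n + \frac{13}{2}.
Apply b(0) = -7: A + \frac{13}{2} = -7 ⇒ A = - \frac{27}{2}.
So b(n) = - \frac{27 \cdot 3^{n}}{2} + 4 n + \frac{13}{2}.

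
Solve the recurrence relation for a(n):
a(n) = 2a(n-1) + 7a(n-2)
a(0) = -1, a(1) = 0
Characteristic equation: x² - 2x - 7 = 0.
Discriminant Δ = (2)² + 4·(7) = 32.
Roots r₁,₂ = (2 ± √32)/2, so r₁ = 1 + 2 \sqrt{2}, r₂ = 1 - 2 \sqrt{2}.
General solution: a(n) = A·r₁^n + B·r₂^n.
From the initial conditions, A + B = -1 and r₁A + r₂B = 0.
Since r₁ - r₂ = √32: A = (0 - (-1)r₂)/√32 = - \frac{1}{2} + \frac{\sqrt{2}}{8}, and B = -1 - A = - \frac{1}{2} - \frac{\sqrt{2}}{8}.
So a(n) = \left(- \frac{1}{2} + \frac{\sqrt{2}}{8}\right)\left(1 + 2 \sqrt{2}\right)^n + \left(- \frac{1}{2} - \frac{\sqrt{2}}{8}\right)\left(1 - 2 \sqrt{2}\right)^n.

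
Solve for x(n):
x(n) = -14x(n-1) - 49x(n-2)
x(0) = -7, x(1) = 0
Characteristic equation: x² + 14x + 49 = 0, which is (x - (-7))².
Repeated root r = -7.
General solution: x(n) = (A + Bn)·(-7)^n.
From x(0) = -7: A = -7.
From x(1) = 0: (A + B)·(-7) = 0 ⇒ B = 7.
So x(n) = \left(7 n - 7\right) \cdot (-7)^n.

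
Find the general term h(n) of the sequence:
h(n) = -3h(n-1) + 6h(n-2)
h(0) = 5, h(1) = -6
Characteristic equation: x² + 3x - 6 = 0.
Discriminant Δ = (-3)² + 4·(6) = 33.
Roots r₁,₂ = (-3 ± √33)/2, so r₁ = - \frac{3}{2} + \frac{\sqrt{33}}{2}, r₂ = - \frac{\sqrt{33}}{2} - \frac{3}{2}.
General solution: h(n) = A·r₁^n + B·r₂^n.
From the initial conditions, A + B = 5 and r₁A + r₂B = -6.
Since r₁ - r₂ = √33: A = (-6 - (5)r₂)/√33 = \frac{\sqrt{33}}{22} + \frac{5}{2}, and B = 5 - A = \frac{5}{2} - \frac{\sqrt{33}}{22}.
So h(n) = \left(\frac{\sqrt{33}}{22} + \frac{5}{2}\right)\left(- \frac{3}{2} + \frac{\sqrt{33}}{2}\right)^n + \left(\frac{5}{2} - \frac{\sqrt{33}}{22}\right)\left(- \frac{\sqrt{33}}{2} - \frac{3}{2}\right)^n.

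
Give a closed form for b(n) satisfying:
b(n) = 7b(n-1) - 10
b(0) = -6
First-order linear non-homogeneous.
Homogeneous solution: b_h(n) = A·(7)^n.
Try constant particular solution b_p = K: K = 7K - 10 ⇒ K = \frac{5}{3}.
General: b(n) = A·(7)^n + \frac{5}{3}.
Apply b(0) = -6: A + \frac{5}{3} = -6 ⇒ A = - \frac{23}{3}.
So b(n) = \frac{5}{3} - \frac{23 \cdot 7^{n}}{3}.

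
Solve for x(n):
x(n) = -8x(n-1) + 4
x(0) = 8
First-order linear non-homogeneous.
Homogeneous solution: x_h(n) = A·(-8)^n.
Try constant particular solution x_p = K: K = -8K + 4 ⇒ K = \frac{4}{9}.
General: x(n) = A·(-8)^n + \frac{4}{9}.
Apply x(0) = 8: A + \frac{4}{9} = 8 ⇒ A = \frac{68}{9}.
So x(n) = \frac{68 \left(-8\right)^{n}}{9} + \frac{4}{9}.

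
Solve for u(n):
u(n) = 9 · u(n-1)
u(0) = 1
Pure geometric recurrence with ratio 9.
By induction u(n) = u(0) · (9)^n = 9^{n}.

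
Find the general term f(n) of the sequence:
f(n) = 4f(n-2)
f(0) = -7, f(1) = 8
Characteristic equation: x² - 4 = 0, which factors as (x - (-2))(x - (2)) = 0.
Roots r₁ = -2, r₂ = 2 (distinct).
General solution: f(n) = A·(-2)^n + B·(2)^n.
From f(0) = -7: A + B = -7.
From f(1) = 8: -2A + 2B = 8.
Solving: A = - \frac{11}{2}, B = - \frac{3}{2}.
So f(n) = - \frac{11 \left(-2\right)^{n}}{2} - \frac{3 \cdot 2^{n}}{2}.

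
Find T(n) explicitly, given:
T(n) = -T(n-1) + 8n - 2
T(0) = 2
First-order linear with linear forcing.
Homogeneous solution: T_h(n) = A·(-1)^n.
Try particular T_p(n) = pn + q. Substituting:
  pn + q = -(p(n-1) + q) + 8n - 2.
Matching the n-coefficient: p = -p + 8 ⇒ p = 4.
Matching constants: q = p - q - 2 ⇒ q = 1.
General: T(n) = A·(-1)^n + 4 n + 1.
Apply T(0) = 2: A + 1 = 2 ⇒ A = 1.
So T(n) = \left(-1\right)^{n} + 4 n + 1.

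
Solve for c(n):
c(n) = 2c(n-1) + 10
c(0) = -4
First-order linear non-homogeneous.
Homogeneous solution: c_h(n) = A·(2)^n.
Try constant particular solution c_p = K: K = 2K + 10 ⇒ K = -10.
General: c(n) = A·(2)^n - 10.
Apply c(0) = -4: A - 10 = -4 ⇒ A = 6.
So c(n) = 6 \cdot 2^{n} - 10.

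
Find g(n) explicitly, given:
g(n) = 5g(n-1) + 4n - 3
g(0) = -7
First-order linear with linear forcing.
Homogeneous solution: g_h(n) = A·(5)^n.
Try particular g_p(n) = pn + q. Substituting:
  pn + q = 5(p(n-1) + q) + 4n - 3.
Matching the n-coefficient: p = 5p + 4 ⇒ p = -1.
Matching constants: q = -5p + 5q - 3 ⇒ q = - \frac{1}{2}.
General: g(n) = A·(5)^n - n - \frac{1}{2}.
Apply g(0) = -7: A - \frac{1}{2} = -7 ⇒ A = - \frac{13}{2}.
So g(n) = - \frac{13 \cdot 5^{n}}{2} - n - \frac{1}{2}.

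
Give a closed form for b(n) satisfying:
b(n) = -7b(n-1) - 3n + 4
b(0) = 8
First-order linear with linear forcing.
Homogeneous solution: b_h(n) = A·(-7)^n.
Try particular b_p(n) = pn + q. Substituting:
  pn + q = -7(p(n-1) + q) - 3n + 4.
Matching the n-coefficient: p = -7p - 3 ⇒ p = - \frac{3}{8}.
Matching constants: q = 7p - 7q + 4 ⇒ q = \frac{11}{64}.
General: b(n) = A·(-7)^n - \frac{3 n}{8} + \frac{11}{64}.
Apply b(0) = 8: A + \frac{11}{64} = 8 ⇒ A = \frac{501}{64}.
So b(n) = \frac{501 \left(-7\right)^{n}}{64} - \frac{3 n}{8} + \frac{11}{64}.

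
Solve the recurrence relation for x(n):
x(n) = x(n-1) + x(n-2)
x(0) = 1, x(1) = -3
Characteristic equation: x² - x - 1 = 0.
Discriminant Δ = (1)² + 4·(1) = 5.
Roots r₁,₂ = (1 ± √5)/2, so r₁ = \frac{1}{2} + \frac{\sqrt{5}}{2}, r₂ = \frac{1}{2} - \frac{\sqrt{5}}{2}.
General solution: x(n) = A·r₁^n + B·r₂^n.
From the initial conditions, A + B = 1 and r₁A + r₂B = -3.
Since r₁ - r₂ = √5: A = (-3 - (1)r₂)/√5 = \frac{1}{2} - \frac{7 \sqrt{5}}{10}, and B = 1 - A = \frac{1}{2} + \frac{7 \sqrt{5}}{10}.
So x(n) = \left(\frac{1}{2} - \frac{7 \sqrt{5}}{10}\right)\left(\frac{1}{2} + \frac{\sqrt{5}}{2}\right)^n + \left(\frac{1}{2} + \frac{7 \sqrt{5}}{10}\right)\left(\frac{1}{2} - \frac{\sqrt{5}}{2}\right)^n.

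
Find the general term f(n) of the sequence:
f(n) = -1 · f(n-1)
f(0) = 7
Pure geometric recurrence with ratio -1.
By induction f(n) = f(0) · (-1)^n = 7 \left(-1\right)^{n}.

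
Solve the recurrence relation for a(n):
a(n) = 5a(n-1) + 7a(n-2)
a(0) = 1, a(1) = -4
Characteristic equation: x² - 5x - 7 = 0.
Discriminant Δ = (5)² + 4·(7) = 53.
Roots r₁,₂ = (5 ± √53)/2, so r₁ = \frac{5}{2} + \frac{\sqrt{53}}{2}, r₂ = \frac{5}{2} - \frac{\sqrt{53}}{2}.
General solution: a(n) = A·r₁^n + B·r₂^n.
From the initial conditions, A + B = 1 and r₁A + r₂B = -4.
Since r₁ - r₂ = √53: A = (-4 - (1)r₂)/√53 = \frac{1}{2} - \frac{13 \sqrt{53}}{106}, and B = 1 - A = \frac{1}{2} + \frac{13 \sqrt{53}}{106}.
So a(n) = \left(\frac{1}{2} - \frac{13 \sqrt{53}}{106}\right)\left(\frac{5}{2} + \frac{\sqrt{53}}{2}\right)^n + \left(\frac{1}{2} + \frac{13 \sqrt{53}}{106}\right)\left(\frac{5}{2} - \frac{\sqrt{53}}{2}\right)^n.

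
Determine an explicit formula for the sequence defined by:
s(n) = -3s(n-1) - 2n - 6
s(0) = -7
First-order linear with linear forcing.
Homogeneous solution: s_h(n) = A·(-3)^n.
Try particular s_p(n) = pn + q. Substituting:
  pn + q = -3(p(n-1) + q) - 2n - 6.
Matching the n-coefficient: p = -3p - 2 ⇒ p = - \frac{1}{2}.
Matching constants: q = 3p - 3q - 6 ⇒ q = - \frac{15}{8}.
General: s(n) = A·(-3)^n - \frac{n}{2} - \frac{15}{8}.
Apply s(0) = -7: A - \frac{15}{8} = -7 ⇒ A = - \frac{41}{8}.
So s(n) = - \frac{41 \left(-3\right)^{n}}{8} - \frac{n}{2} - \frac{15}{8}.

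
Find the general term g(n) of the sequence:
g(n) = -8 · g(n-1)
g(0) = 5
Pure geometric recurrence with ratio -8.
By induction g(n) = g(0) · (-8)^n = 5 \left(-8\right)^{n}.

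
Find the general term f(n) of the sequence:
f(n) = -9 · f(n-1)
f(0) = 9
Pure geometric recurrence with ratio -9.
By induction f(n) = f(0) · (-9)^n = 9 \left(-9\right)^{n}.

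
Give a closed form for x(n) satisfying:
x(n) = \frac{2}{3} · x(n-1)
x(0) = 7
Pure geometric recurrence with ratio \frac{2}{3}.
By induction x(n) = x(0) · (\frac{2}{3})^n = 7 \left(\frac{2}{3}\right)^{n}.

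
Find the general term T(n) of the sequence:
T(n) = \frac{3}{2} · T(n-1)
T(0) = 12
Pure geometric recurrence with ratio \frac{3}{2}.
By induction T(n) = T(0) · (\frac{3}{2})^n = 12 \left(\frac{3}{2}\right)^{n}.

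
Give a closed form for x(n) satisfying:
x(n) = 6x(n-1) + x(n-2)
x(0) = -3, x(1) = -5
Characteristic equation: x² - 6x - 1 = 0.
Discriminant Δ = (6)² + 4·(1) = 40.
Roots r₁,₂ = (6 ± √40)/2, so r₁ = 3 + \sqrt{10}, r₂ = 3 - \sqrt{10}.
General solution: x(n) = A·r₁^n + B·r₂^n.
From the initial conditions, A + B = -3 and r₁A + r₂B = -5.
Since r₁ - r₂ = √40: A = (-5 - (-3)r₂)/√40 = - \frac{3}{2} + \frac{\sqrt{10}}{5}, and B = -3 - A = - \frac{3}{2} - \frac{\sqrt{10}}{5}.
So x(n) = \left(- \frac{3}{2} + \frac{\sqrt{10}}{5}\right)\left(3 + \sqrt{10}\right)^n + \left(- \frac{3}{2} - \frac{\sqrt{10}}{5}\right)\left(3 - \sqrt{10}\right)^n.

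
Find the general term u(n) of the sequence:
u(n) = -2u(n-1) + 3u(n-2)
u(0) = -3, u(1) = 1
Characteristic equation: x² + 2x - 3 = 0, which factors as (x - (1))(x - (-3)) = 0.
Roots r₁ = 1, r₂ = -3 (distinct).
General solution: u(n) = A·(1)^n + B·(-3)^n.
From u(0) = -3: A + B = -3.
From u(1) = 1: A - 3B = 1.
Solving: A = -2, B = -1.
So u(n) = - \left(-3\right)^{n} - 2.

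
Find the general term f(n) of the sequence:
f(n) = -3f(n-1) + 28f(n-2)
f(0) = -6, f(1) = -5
Characteristic equation: x² + 3x - 28 = 0, which factors as (x - (4))(x - (-7)) = 0.
Roots r₁ = 4, r₂ = -7 (distinct).
General solution: f(n) = A·(4)^n + B·(-7)^n.
From f(0) = -6: A + B = -6.
From f(1) = -5: 4A - 7B = -5.
Solving: A = - \frac{47}{11}, B = - \frac{19}{11}.
So f(n) = - \frac{19 \left(-7\right)^{n}}{11} - \frac{47 \cdot 4^{n}}{11}.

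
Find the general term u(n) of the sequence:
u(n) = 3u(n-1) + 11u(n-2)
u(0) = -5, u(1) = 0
Characteristic equation: x² - 3x - 11 = 0.
Discriminant Δ = (3)² + 4·(11) = 53.
Roots r₁,₂ = (3 ± √53)/2, so r₁ = \frac{3}{2} + \frac{\sqrt{53}}{2}, r₂ = \frac{3}{2} - \frac{\sqrt{53}}{2}.
General solution: u(n) = A·r₁^n + B·r₂^n.
From the initial conditions, A + B = -5 and r₁A + r₂B = 0.
Since r₁ - r₂ = √53: A = (0 - (-5)r₂)/√53 = - \frac{5}{2} + \frac{15 \sqrt{53}}{106}, and B = -5 - A = - \frac{5}{2} - \frac{15 \sqrt{53}}{106}.
So u(n) = \left(- \frac{5}{2} + \frac{15 \sqrt{53}}{106}\right)\left(\frac{3}{2} + \frac{\sqrt{53}}{2}\right)^n + \left(- \frac{5}{2} - \frac{15 \sqrt{53}}{106}\right)\left(\frac{3}{2} - \frac{\sqrt{53}}{2}\right)^n.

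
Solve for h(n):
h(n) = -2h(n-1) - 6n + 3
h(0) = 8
First-order linear with linear forcing.
Homogeneous solution: h_h(n) = A·(-2)^n.
Try particular h_p(n) = pn + q. Substituting:
  pn + q = -2(p(n-1) + q) - 6n + 3.
Matching the n-coefficient: p = -2p - 6 ⇒ p = -2.
Matching constants: q = 2p - 2q + 3 ⇒ q = - \frac{1}{3}.
General: h(n) = A·(-2)^n - 2 n - \frac{1}{3}.
Apply h(0) = 8: A - \frac{1}{3} = 8 ⇒ A = \frac{25}{3}.
So h(n) = \frac{25 \left(-2\right)^{n}}{3} - 2 n - \frac{1}{3}.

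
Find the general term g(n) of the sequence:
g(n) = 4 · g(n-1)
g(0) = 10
Pure geometric recurrence with ratio 4.
By induction g(n) = g(0) · (4)^n = 10 \cdot 4^{n}.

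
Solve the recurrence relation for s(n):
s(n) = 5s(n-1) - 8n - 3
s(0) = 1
First-order linear with linear forcing.
Homogeneous solution: s_h(n) = A·(5)^n.
Try particular s_p(n) = pn + q. Substituting:
  pn + q = 5(p(n-1) + q) - 8n - 3.
Matching the n-coefficient: p = 5p - 8 ⇒ p = 2.
Matching constants: q = -5p + 5q - 3 ⇒ q = \frac{13}{4}.
General: s(n) = A·(5)^n + 2 n + \frac{13}{4}.
Apply s(0) = 1: A + \frac{13}{4} = 1 ⇒ A = - \frac{9}{4}.
So s(n) = - \frac{9 \cdot 5^{n}}{4} + 2 n + \frac{13}{4}.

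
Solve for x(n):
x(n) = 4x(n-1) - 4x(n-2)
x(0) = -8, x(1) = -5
Characteristic equation: x² - 4x + 4 = 0, which is (x - (2))².
Repeated root r = 2.
General solution: x(n) = (A + Bn)·(2)^n.
From x(0) = -8: A = -8.
From x(1) = -5: (A + B)·(2) = -5 ⇒ B = \frac{11}{2}.
So x(n) = \left(\frac{11 n}{2} - 8\right) \cdot (2)^n.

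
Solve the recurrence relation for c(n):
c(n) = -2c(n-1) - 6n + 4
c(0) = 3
First-order linear with linear forcing.
Homogeneous solution: c_h(n) = A·(-2)^n.
Try particular c_p(n) = pn + q. Substituting:
  pn + q = -2(p(n-1) + q) - 6n + 4.
Matching the n-coefficient: p = -2p - 6 ⇒ p = -2.
Matching constants: q = 2p - 2q + 4 ⇒ q = 0.
General: c(n) = A·(-2)^n - 2 n + 0.
Apply c(0) = 3: A + 0 = 3 ⇒ A = 3.
So c(n) = 3 \left(-2\right)^{n} - 2 n.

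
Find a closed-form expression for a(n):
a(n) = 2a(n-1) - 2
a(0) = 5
First-order linear non-homogeneous.
Homogeneous solution: a_h(n) = A·(2)^n.
Try constant particular solution a_p = K: K = 2K - 2 ⇒ K = 2.
General: a(n) = A·(2)^n + 2.
Apply a(0) = 5: A + 2 = 5 ⇒ A = 3.
So a(n) = 3 \cdot 2^{n} + 2.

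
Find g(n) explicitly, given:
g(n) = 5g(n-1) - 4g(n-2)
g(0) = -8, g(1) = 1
Characteristic equation: x² - 5x + 4 = 0, which factors as (x - (1))(x - (4)) = 0.
Roots r₁ = 1, r₂ = 4 (distinct).
General solution: g(n) = A·(1)^n + B·(4)^n.
From g(0) = -8: A + B = -8.
From g(1) = 1: A + 4B = 1.
Solving: A = -11, B = 3.
So g(n) = 3 \cdot 4^{n} - 11.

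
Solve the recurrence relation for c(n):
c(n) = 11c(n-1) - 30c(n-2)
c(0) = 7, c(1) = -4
Characteristic equation: x² - 11x + 30 = 0, which factors as (x - (5))(x - (6)) = 0.
Roots r₁ = 5, r₂ = 6 (distinct).
General solution: c(n) = A·(5)^n + B·(6)^n.
From c(0) = 7: A + B = 7.
From c(1) = -4: 5A + 6B = -4.
Solving: A = 46, B = -39.
So c(n) = 46 \cdot 5^{n} - 39 \cdot 6^{n}.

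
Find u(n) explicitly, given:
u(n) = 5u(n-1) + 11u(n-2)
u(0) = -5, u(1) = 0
Characteristic equation: x² - 5x - 11 = 0.
Discriminant Δ = (5)² + 4·(11) = 69.
Roots r₁,₂ = (5 ± √69)/2, so r₁ = \frac{5}{2} + \frac{\sqrt{69}}{2}, r₂ = \frac{5}{2} - \frac{\sqrt{69}}{2}.
General solution: u(n) = A·r₁^n + B·r₂^n.
From the initial conditions, A + B = -5 and r₁A + r₂B = 0.
Since r₁ - r₂ = √69: A = (0 - (-5)r₂)/√69 = - \frac{5}{2} + \frac{25 \sqrt{69}}{138}, and B = -5 - A = - \frac{5}{2} - \frac{25 \sqrt{69}}{138}.
So u(n) = \left(- \frac{5}{2} + \frac{25 \sqrt{69}}{138}\right)\left(\frac{5}{2} + \frac{\sqrt{69}}{2}\right)^n + \left(- \frac{5}{2} - \frac{25 \sqrt{69}}{138}\right)\left(\frac{5}{2} - \frac{\sqrt{69}}{2}\right)^n.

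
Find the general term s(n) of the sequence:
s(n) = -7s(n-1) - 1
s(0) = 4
First-order linear non-homogeneous.
Homogeneous solution: s_h(n) = A·(-7)^n.
Try constant particular solution s_p = K: K = -7K - 1 ⇒ K = - \frac{1}{8}.
General: s(n) = A·(-7)^n - \frac{1}{8}.
Apply s(0) = 4: A - \frac{1}{8} = 4 ⇒ A = \frac{33}{8}.
So s(n) = \frac{33 \left(-7\right)^{n}}{8} - \frac{1}{8}.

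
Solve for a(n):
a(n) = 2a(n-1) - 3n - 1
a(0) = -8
First-order linear with linear forcing.
Homogeneous solution: a_h(n) = A·(2)^n.
Try particular a_p(n) = pn + q. Substituting:
  pn + q = 2(p(n-1) + q) - 3n - 1.
Matching the n-coefficient: p = 2p - 3 ⇒ p = 3.
Matching constants: q = -2p + 2q - 1 ⇒ q = 7.
General: a(n) = A·(2)^n + 3 n + 7.
Apply a(0) = -8: A + 7 = -8 ⇒ A = -15.
So a(n) = - 15 \cdot 2^{n} + 3 n + 7.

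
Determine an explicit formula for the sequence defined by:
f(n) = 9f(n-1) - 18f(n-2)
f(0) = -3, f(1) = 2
Characteristic equation: x² - 9x + 18 = 0, which factors as (x - (3))(x - (6)) = 0.
Roots r₁ = 3, r₂ = 6 (distinct).
General solution: f(n) = A·(3)^n + B·(6)^n.
From f(0) = -3: A + B = -3.
From f(1) = 2: 3A + 6B = 2.
Solving: A = - \frac{20}{3}, B = \frac{11}{3}.
So f(n) = - \frac{20 \cdot 3^{n}}{3} + \frac{11 \cdot 6^{n}}{3}.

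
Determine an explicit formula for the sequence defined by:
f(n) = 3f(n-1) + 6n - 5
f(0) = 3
First-order linear with linear forcing.
Homogeneous solution: f_h(n) = A·(3)^n.
Try particular f_p(n) = pn + q. Substituting:
  pn + q = 3(p(n-1) + q) + 6n - 5.
Matching the n-coefficient: p = 3p + 6 ⇒ p = -3.
Matching constants: q = -3p + 3q - 5 ⇒ q = -2.
General: f(n) = A·(3)^n - 3 n - 2.
Apply f(0) = 3: A - 2 = 3 ⇒ A = 5.
So f(n) = 5 \cdot 3^{n} - 3 n - 2.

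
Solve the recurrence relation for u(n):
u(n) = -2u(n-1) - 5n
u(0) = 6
First-order linear with linear forcing.
Homogeneous solution: u_h(n) = A·(-2)^n.
Try particular u_p(n) = pn + q. Substituting:
  pn + q = -2(p(n-1) + q) - 5n.
Matching the n-coefficient: p = -2p - 5 ⇒ p = - \frac{5}{3}.
Matching constants: q = 2p - 2q ⇒ q = - \frac{10}{9}.
General: u(n) = A·(-2)^n - \frac{5 n}{3} - \frac{10}{9}.
Apply u(0) = 6: A - \frac{10}{9} = 6 ⇒ A = \frac{64}{9}.
So u(n) = \frac{64 \left(-2\right)^{n}}{9} - \frac{5 n}{3} - \frac{10}{9}.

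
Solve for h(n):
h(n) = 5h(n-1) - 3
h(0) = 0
First-order linear non-homogeneous.
Homogeneous solution: h_h(n) = A·(5)^n.
Try constant particular solution h_p = K: K = 5K - 3 ⇒ K = \frac{3}{4}.
General: h(n) = A·(5)^n + \frac{3}{4}.
Apply h(0) = 0: A + \frac{3}{4} = 0 ⇒ A = - \frac{3}{4}.
So h(n) = \frac{3}{4} - \frac{3 \cdot 5^{n}}{4}.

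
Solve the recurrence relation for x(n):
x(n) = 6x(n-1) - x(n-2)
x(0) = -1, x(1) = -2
Characteristic equation: x² - 6x + 1 = 0.
Discriminant Δ = (6)² + 4·(-1) = 32.
Roots r₁,₂ = (6 ± √32)/2, so r₁ = 2 \sqrt{2} + 3, r₂ = 3 - 2 \sqrt{2}.
General solution: x(n) = A·r₁^n + B·r₂^n.
From the initial conditions, A + B = -1 and r₁A + r₂B = -2.
Since r₁ - r₂ = √32: A = (-2 - (-1)r₂)/√32 = - \frac{1}{2} + \frac{\sqrt{2}}{8}, and B = -1 - A = - \frac{1}{2} - \frac{\sqrt{2}}{8}.
So x(n) = \left(- \frac{1}{2} + \frac{\sqrt{2}}{8}\right)\left(2 \sqrt{2} + 3\right)^n + \left(- \frac{1}{2} - \frac{\sqrt{2}}{8}\right)\left(3 - 2 \sqrt{2}\right)^n.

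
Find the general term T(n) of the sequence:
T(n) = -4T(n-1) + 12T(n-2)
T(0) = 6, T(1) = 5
Characteristic equation: x² + 4x - 12 = 0, which factors as (x - (2))(x - (-6)) = 0.
Roots r₁ = 2, r₂ = -6 (distinct).
General solution: T(n) = A·(2)^n + B·(-6)^n.
From T(0) = 6: A + B = 6.
From T(1) = 5: 2A - 6B = 5.
Solving: A = \frac{41}{8}, B = \frac{7}{8}.
So T(n) = \frac{7 \left(-6\right)^{n}}{8} + \frac{41 \cdot 2^{n}}{8}.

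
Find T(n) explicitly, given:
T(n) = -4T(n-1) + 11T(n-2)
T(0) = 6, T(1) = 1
Characteristic equation: x² + 4x - 11 = 0.
Discriminant Δ = (-4)² + 4·(11) = 60.
Roots r₁,₂ = (-4 ± √60)/2, so r₁ = -2 + \sqrt{15}, r₂ = - \sqrt{15} - 2.
General solution: T(n) = A·r₁^n + B·r₂^n.
From the initial conditions, A + B = 6 and r₁A + r₂B = 1.
Since r₁ - r₂ = √60: A = (1 - (6)r₂)/√60 = \frac{13 \sqrt{15}}{30} + 3, and B = 6 - A = 3 - \frac{13 \sqrt{15}}{30}.
So T(n) = \left(\frac{13 \sqrt{15}}{30} + 3\right)\left(-2 + \sqrt{15}\right)^n + \left(3 - \frac{13 \sqrt{15}}{30}\right)\left(- \sqrt{15} - 2\right)^n.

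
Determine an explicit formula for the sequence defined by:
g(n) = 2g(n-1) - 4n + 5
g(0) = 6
First-order linear with linear forcing.
Homogeneous solution: g_h(n) = A·(2)^n.
Try particular g_p(n) = pn + q. Substituting:
  pn + q = 2(p(n-1) + q) - 4n + 5.
Matching the n-coefficient: p = 2p - 4 ⇒ p = 4.
Matching constants: q = -2p + 2q + 5 ⇒ q = 3.
General: g(n) = A·(2)^n + 4 n + 3.
Apply g(0) = 6: A + 3 = 6 ⇒ A = 3.
So g(n) = 3 \cdot 2^{n} + 4 n + 3.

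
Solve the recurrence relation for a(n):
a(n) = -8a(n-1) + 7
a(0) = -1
First-order linear non-homogeneous.
Homogeneous solution: a_h(n) = A·(-8)^n.
Try constant particular solution a_p = K: K = -8K + 7 ⇒ K = \frac{7}{9}.
General: a(n) = A·(-8)^n + \frac{7}{9}.
Apply a(0) = -1: A + \frac{7}{9} = -1 ⇒ A = - \frac{16}{9}.
So a(n) = \frac{7}{9} - \frac{16 \left(-8\right)^{n}}{9}.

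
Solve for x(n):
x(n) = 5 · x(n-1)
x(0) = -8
Pure geometric recurrence with ratio 5.
By induction x(n) = x(0) · (5)^n = - 8 \cdot 5^{n}.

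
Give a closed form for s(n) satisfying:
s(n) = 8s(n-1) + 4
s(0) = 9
First-order linear non-homogeneous.
Homogeneous solution: s_h(n) = A·(8)^n.
Try constant particular solution s_p = K: K = 8K + 4 ⇒ K = - \frac{4}{7}.
General: s(n) = A·(8)^n - \frac{4}{7}.
Apply s(0) = 9: A - \frac{4}{7} = 9 ⇒ A = \frac{67}{7}.
So s(n) = \frac{67 \cdot 8^{n}}{7} - \frac{4}{7}.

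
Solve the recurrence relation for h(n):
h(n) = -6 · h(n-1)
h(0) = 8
Pure geometric recurrence with ratio -6.
By induction h(n) = h(0) · (-6)^n = 8 \left(-6\right)^{n}.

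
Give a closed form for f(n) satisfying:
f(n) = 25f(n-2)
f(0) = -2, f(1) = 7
Characteristic equation: x² - 25 = 0, which factors as (x - (5))(x - (-5)) = 0.
Roots r₁ = 5, r₂ = -5 (distinct).
General solution: f(n) = A·(5)^n + B·(-5)^n.
From f(0) = -2: A + B = -2.
From f(1) = 7: 5A - 5B = 7.
Solving: A = - \frac{3}{10}, B = - \frac{17}{10}.
So f(n) = - \frac{17 \left(-5\right)^{n}}{10} - \frac{3 \cdot 5^{n}}{10}.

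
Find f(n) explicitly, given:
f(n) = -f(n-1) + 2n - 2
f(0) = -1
First-order linear with linear forcing.
Homogeneous solution: f_h(n) = A·(-1)^n.
Try particular f_p(n) = pn + q. Substituting:
  pn + q = -(p(n-1) + q) + 2n - 2.
Matching the n-coefficient: p = -p + 2 ⇒ p = 1.
Matching constants: q = p - q - 2 ⇒ q = - \frac{1}{2}.
General: f(n) = A·(-1)^n + n - \frac{1}{2}.
Apply f(0) = -1: A - \frac{1}{2} = -1 ⇒ A = - \frac{1}{2}.
So f(n) = - \frac{\left(-1\right)^{n}}{2} + n - \frac{1}{2}.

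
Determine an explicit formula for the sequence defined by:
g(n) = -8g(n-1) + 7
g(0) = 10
First-order linear non-homogeneous.
Homogeneous solution: g_h(n) = A·(-8)^n.
Try constant particular solution g_p = K: K = -8K + 7 ⇒ K = \frac{7}{9}.
General: g(n) = A·(-8)^n + \frac{7}{9}.
Apply g(0) = 10: A + \frac{7}{9} = 10 ⇒ A = \frac{83}{9}.
So g(n) = \frac{83 \left(-8\right)^{n}}{9} + \frac{7}{9}.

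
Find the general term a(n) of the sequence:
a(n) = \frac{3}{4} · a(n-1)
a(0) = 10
Pure geometric recurrence with ratio \frac{3}{4}.
By induction a(n) = a(0) · (\frac{3}{4})^n = 10 \left(\frac{3}{4}\right)^{n}.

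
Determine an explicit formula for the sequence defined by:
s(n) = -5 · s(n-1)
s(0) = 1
Pure geometric recurrence with ratio -5.
By induction s(n) = s(0) · (-5)^n = \left(-5\right)^{n}.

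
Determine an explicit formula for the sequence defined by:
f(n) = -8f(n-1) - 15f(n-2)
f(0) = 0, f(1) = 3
Characteristic equation: x² + 8x + 15 = 0, which factors as (x - (-3))(x - (-5)) = 0.
Roots r₁ = -3, r₂ = -5 (distinct).
General solution: f(n) = A·(-3)^n + B·(-5)^n.
From f(0) = 0: A + B = 0.
From f(1) = 3: -3A - 5B = 3.
Solving: A = \frac{3}{2}, B = - \frac{3}{2}.
So f(n) = \frac{3 \left(-3\right)^{n}}{2} - \frac{3 \left(-5\right)^{n}}{2}.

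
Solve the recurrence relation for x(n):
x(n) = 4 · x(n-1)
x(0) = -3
Pure geometric recurrence with ratio 4.
By induction x(n) = x(0) · (4)^n = - 3 \cdot 4^{n}.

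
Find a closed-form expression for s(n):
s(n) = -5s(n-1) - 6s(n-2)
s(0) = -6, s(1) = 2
Characteristic equation: x² + 5x + 6 = 0, which factors as (x - (-2))(x - (-3)) = 0.
Roots r₁ = -2, r₂ = -3 (distinct).
General solution: s(n) = A·(-2)^n + B·(-3)^n.
From s(0) = -6: A + B = -6.
From s(1) = 2: -2A - 3B = 2.
Solving: A = -16, B = 10.
So s(n) = - 16 \left(-2\right)^{n} + 10 \left(-3\right)^{n}.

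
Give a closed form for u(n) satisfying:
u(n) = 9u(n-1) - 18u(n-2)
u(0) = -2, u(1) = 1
Characteristic equation: x² - 9x + 18 = 0, which factors as (x - (6))(x - (3)) = 0.
Roots r₁ = 6, r₂ = 3 (distinct).
General solution: u(n) = A·(6)^n + B·(3)^n.
From u(0) = -2: A + B = -2.
From u(1) = 1: 6A + 3B = 1.
Solving: A = \frac{7}{3}, B = - \frac{13}{3}.
So u(n) = - \frac{13 \cdot 3^{n}}{3} + \frac{7 \cdot 6^{n}}{3}.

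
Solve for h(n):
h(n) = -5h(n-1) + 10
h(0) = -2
First-order linear non-homogeneous.
Homogeneous solution: h_h(n) = A·(-5)^n.
Try constant particular solution h_p = K: K = -5K + 10 ⇒ K = \frac{5}{3}.
General: h(n) = A·(-5)^n + \frac{5}{3}.
Apply h(0) = -2: A + \frac{5}{3} = -2 ⇒ A = - \frac{11}{3}.
So h(n) = \frac{5}{3} - \frac{11 \left(-5\right)^{n}}{3}.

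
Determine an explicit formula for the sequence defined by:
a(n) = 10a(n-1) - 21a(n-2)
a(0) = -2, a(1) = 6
Characteristic equation: x² - 10x + 21 = 0, which factors as (x - (3))(x - (7)) = 0.
Roots r₁ = 3, r₂ = 7 (distinct).
General solution: a(n) = A·(3)^n + B·(7)^n.
From a(0) = -2: A + B = -2.
From a(1) = 6: 3A + 7B = 6.
Solving: A = -5, B = 3.
So a(n) = - 5 \cdot 3^{n} + 3 \cdot 7^{n}.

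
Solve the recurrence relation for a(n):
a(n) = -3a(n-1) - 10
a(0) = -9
First-order linear non-homogeneous.
Homogeneous solution: a_h(n) = A·(-3)^n.
Try constant particular solution a_p = K: K = -3K - 10 ⇒ K = - \frac{5}{2}.
General: a(n) = A·(-3)^n - \frac{5}{2}.
Apply a(0) = -9: A - \frac{5}{2} = -9 ⇒ A = - \frac{13}{2}.
So a(n) = - \frac{13 \left(-3\right)^{n}}{2} - \frac{5}{2}.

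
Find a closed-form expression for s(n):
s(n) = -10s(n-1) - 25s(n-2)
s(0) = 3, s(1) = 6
Characteristic equation: x² + 10x + 25 = 0, which is (x - (-5))².
Repeated root r = -5.
General solution: s(n) = (A + Bn)·(-5)^n.
From s(0) = 3: A = 3.
From s(1) = 6: (A + B)·(-5) = 6 ⇒ B = - \frac{21}{5}.
So s(n) = \left(3 - \frac{21 n}{5}\right) \cdot (-5)^n.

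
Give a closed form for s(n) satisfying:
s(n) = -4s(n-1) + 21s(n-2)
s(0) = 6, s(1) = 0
Characteristic equation: x² + 4x - 21 = 0, which factors as (x - (3))(x - (-7)) = 0.
Roots r₁ = 3, r₂ = -7 (distinct).
General solution: s(n) = A·(3)^n + B·(-7)^n.
From s(0) = 6: A + B = 6.
From s(1) = 0: 3A - 7B = 0.
Solving: A = \frac{21}{5}, B = \frac{9}{5}.
So s(n) = \frac{9 \left(-7\right)^{n}}{5} + \frac{21 \cdot 3^{n}}{5}.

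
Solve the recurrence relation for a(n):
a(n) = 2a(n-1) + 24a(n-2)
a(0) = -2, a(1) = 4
Characteristic equation: x² - 2x - 24 = 0, which factors as (x - (-4))(x - (6)) = 0.
Roots r₁ = -4, r₂ = 6 (distinct).
General solution: a(n) = A·(-4)^n + B·(6)^n.
From a(0) = -2: A + B = -2.
From a(1) = 4: -4A + 6B = 4.
Solving: A = - \frac{8}{5}, B = - \frac{2}{5}.
So a(n) = - \frac{8 \left(-4\right)^{n}}{5} - \frac{2 \cdot 6^{n}}{5}.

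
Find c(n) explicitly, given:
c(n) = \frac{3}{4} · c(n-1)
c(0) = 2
Pure geometric recurrence with ratio \frac{3}{4}.
By induction c(n) = c(0) · (\frac{3}{4})^n = 2 \left(\frac{3}{4}\right)^{n}.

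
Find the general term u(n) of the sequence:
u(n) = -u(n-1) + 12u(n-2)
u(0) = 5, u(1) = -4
Characteristic equation: x² + x - 12 = 0, which factors as (x - (3))(x - (-4)) = 0.
Roots r₁ = 3, r₂ = -4 (distinct).
General solution: u(n) = A·(3)^n + B·(-4)^n.
From u(0) = 5: A + B = 5.
From u(1) = -4: 3A - 4B = -4.
Solving: A = \frac{16}{7}, B = \frac{19}{7}.
So u(n) = \frac{19 \left(-4\right)^{n}}{7} + \frac{16 \cdot 3^{n}}{7}.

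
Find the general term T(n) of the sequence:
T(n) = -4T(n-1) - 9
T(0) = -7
First-order linear non-homogeneous.
Homogeneous solution: T_h(n) = A·(-4)^n.
Try constant particular solution T_p = K: K = -4K - 9 ⇒ K = - \frac{9}{5}.
General: T(n) = A·(-4)^n - \frac{9}{5}.
Apply T(0) = -7: A - \frac{9}{5} = -7 ⇒ A = - \frac{26}{5}.
So T(n) = - \frac{26 \left(-4\right)^{n}}{5} - \frac{9}{5}.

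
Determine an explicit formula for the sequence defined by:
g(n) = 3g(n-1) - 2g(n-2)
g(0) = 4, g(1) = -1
Characteristic equation: x² - 3x + 2 = 0, which factors as (x - (1))(x - (2)) = 0.
Roots r₁ = 1, r₂ = 2 (distinct).
General solution: g(n) = A·(1)^n + B·(2)^n.
From g(0) = 4: A + B = 4.
From g(1) = -1: A + 2B = -1.
Solving: A = 9, B = -5.
So g(n) = 9 - 5 \cdot 2^{n}.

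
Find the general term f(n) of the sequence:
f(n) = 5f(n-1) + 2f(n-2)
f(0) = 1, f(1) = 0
Characteristic equation: x² - 5x - 2 = 0.
Discriminant Δ = (5)² + 4·(2) = 33.
Roots r₁,₂ = (5 ± √33)/2, so r₁ = \frac{5}{2} + \frac{\sqrt{33}}{2}, r₂ = \frac{5}{2} - \frac{\sqrt{33}}{2}.
General solution: f(n) = A·r₁^n + B·r₂^n.
From the initial conditions, A + B = 1 and r₁A + r₂B = 0.
Since r₁ - r₂ = √33: A = (0 - (1)r₂)/√33 = \frac{1}{2} - \frac{5 \sqrt{33}}{66}, and B = 1 - A = \frac{5 \sqrt{33}}{66} + \frac{1}{2}.
So f(n) = \left(\frac{1}{2} - \frac{5 \sqrt{33}}{66}\right)\left(\frac{5}{2} + \frac{\sqrt{33}}{2}\right)^n + \left(\frac{5 \sqrt{33}}{66} + \frac{1}{2}\right)\left(\frac{5}{2} - \frac{\sqrt{33}}{2}\right)^n.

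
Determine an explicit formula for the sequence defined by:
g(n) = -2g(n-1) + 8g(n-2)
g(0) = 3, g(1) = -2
Characteristic equation: x² + 2x - 8 = 0, which factors as (x - (-4))(x - (2)) = 0.
Roots r₁ = -4, r₂ = 2 (distinct).
General solution: g(n) = A·(-4)^n + B·(2)^n.
From g(0) = 3: A + B = 3.
From g(1) = -2: -4A + 2B = -2.
Solving: A = \frac{4}{3}, B = \frac{5}{3}.
So g(n) = \frac{4 \left(-4\right)^{n}}{3} + \frac{5 \cdot 2^{n}}{3}.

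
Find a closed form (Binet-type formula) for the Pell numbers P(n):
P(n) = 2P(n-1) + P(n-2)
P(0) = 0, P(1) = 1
This is the Pell sequence.
Characteristic equation: x² - 2x - 1 = 0; roots r₁ = 1 + \sqrt{2}, r₂ = 1 - \sqrt{2}.
General: P(n) = A·r₁^n + B·r₂^n. Solving with P(0)=0, P(1)=1 gives A = \frac{\sqrt{2}}{4}, B = - \frac{\sqrt{2}}{4}.
So P(n) = \frac{\sqrt{2} \left(- \left(1 - \sqrt{2}\right)^{n} + \left(1 + \sqrt{2}\right)^{n}\right)}{4}.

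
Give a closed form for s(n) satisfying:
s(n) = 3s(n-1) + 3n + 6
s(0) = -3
First-order linear with linear forcing.
Homogeneous solution: s_h(n) = A·(3)^n.
Try particular s_p(n) = pn + q. Substituting:
  pn + q = 3(p(n-1) + q) + 3n + 6.
Matching the n-coefficient: p = 3p + 3 ⇒ p = - \frac{3}{2}.
Matching constants: q = -3p + 3q + 6 ⇒ q = - \frac{21}{4}.
General: s(n) = A·(3)^n - \frac{3 n}{2} - \frac{21}{4}.
Apply s(0) = -3: A - \frac{21}{4} = -3 ⇒ A = \frac{9}{4}.
So s(n) = \frac{9 \cdot 3^{n}}{4} - \frac{3 n}{2} - \frac{21}{4}.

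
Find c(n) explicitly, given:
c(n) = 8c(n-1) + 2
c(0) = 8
First-order linear non-homogeneous.
Homogeneous solution: c_h(n) = A·(8)^n.
Try constant particular solution c_p = K: K = 8K + 2 ⇒ K = - \frac{2}{7}.
General: c(n) = A·(8)^n - \frac{2}{7}.
Apply c(0) = 8: A - \frac{2}{7} = 8 ⇒ A = \frac{58}{7}.
So c(n) = \frac{58 \cdot 8^{n}}{7} - \frac{2}{7}.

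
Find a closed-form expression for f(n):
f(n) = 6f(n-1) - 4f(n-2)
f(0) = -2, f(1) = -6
Characteristic equation: x² - 6x + 4 = 0.
Discriminant Δ = (6)² + 4·(-4) = 20.
Roots r₁,₂ = (6 ± √20)/2, so r₁ = \sqrt{5} + 3, r₂ = 3 - \sqrt{5}.
General solution: f(n) = A·r₁^n + B·r₂^n.
From the initial conditions, A + B = -2 and r₁A + r₂B = -6.
Since r₁ - r₂ = √20: A = (-6 - (-2)r₂)/√20 = -1, and B = -2 - A = -1.
So f(n) = \left(-1\right)\left(\sqrt{5} + 3\right)^n + \left(-1\right)\left(3 - \sqrt{5}\right)^n.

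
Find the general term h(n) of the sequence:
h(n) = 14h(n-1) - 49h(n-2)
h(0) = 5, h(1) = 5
Characteristic equation: x² - 14x + 49 = 0, which is (x - (7))².
Repeated root r = 7.
General solution: h(n) = (A + Bn)·(7)^n.
From h(0) = 5: A = 5.
From h(1) = 5: (A + B)·(7) = 5 ⇒ B = - \frac{30}{7}.
So h(n) = \left(5 - \frac{30 n}{7}\right) \cdot (7)^n.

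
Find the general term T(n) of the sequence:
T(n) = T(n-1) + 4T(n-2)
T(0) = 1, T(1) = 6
Characteristic equation: x² - x - 4 = 0.
Discriminant Δ = (1)² + 4·(4) = 17.
Roots r₁,₂ = (1 ± √17)/2, so r₁ = \frac{1}{2} + \frac{\sqrt{17}}{2}, r₂ = \frac{1}{2} - \frac{\sqrt{17}}{2}.
General solution: T(n) = A·r₁^n + B·r₂^n.
From the initial conditions, A + B = 1 and r₁A + r₂B = 6.
Since r₁ - r₂ = √17: A = (6 - (1)r₂)/√17 = \frac{1}{2} + \frac{11 \sqrt{17}}{34}, and B = 1 - A = \frac{1}{2} - \frac{11 \sqrt{17}}{34}.
So T(n) = \left(\frac{1}{2} + \frac{11 \sqrt{17}}{34}\right)\left(\frac{1}{2} + \frac{\sqrt{17}}{2}\right)^n + \left(\frac{1}{2} - \frac{11 \sqrt{17}}{34}\right)\left(\frac{1}{2} - \frac{\sqrt{17}}{2}\right)^n.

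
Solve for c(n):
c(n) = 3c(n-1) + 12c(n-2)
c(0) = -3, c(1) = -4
Characteristic equation: x² - 3x - 12 = 0.
Discriminant Δ = (3)² + 4·(12) = 57.
Roots r₁,₂ = (3 ± √57)/2, so r₁ = \frac{3}{2} + \frac{\sqrt{57}}{2}, r₂ = \frac{3}{2} - \frac{\sqrt{57}}{2}.
General solution: c(n) = A·r₁^n + B·r₂^n.
From the initial conditions, A + B = -3 and r₁A + r₂B = -4.
Since r₁ - r₂ = √57: A = (-4 - (-3)r₂)/√57 = - \frac{3}{2} + \frac{\sqrt{57}}{114}, and B = -3 - A = - \frac{3}{2} - \frac{\sqrt{57}}{114}.
So c(n) = \left(- \frac{3}{2} + \frac{\sqrt{57}}{114}\right)\left(\frac{3}{2} + \frac{\sqrt{57}}{2}\right)^n + \left(- \frac{3}{2} - \frac{\sqrt{57}}{114}\right)\left(\frac{3}{2} - \frac{\sqrt{57}}{2}\right)^n.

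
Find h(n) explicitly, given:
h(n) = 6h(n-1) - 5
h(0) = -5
First-order linear non-homogeneous.
Homogeneous solution: h_h(n) = A·(6)^n.
Try constant particular solution h_p = K: K = 6K - 5 ⇒ K = 1.
General: h(n) = A·(6)^n + 1.
Apply h(0) = -5: A + 1 = -5 ⇒ A = -6.
So h(n) = 1 - 6 \cdot 6^{n}.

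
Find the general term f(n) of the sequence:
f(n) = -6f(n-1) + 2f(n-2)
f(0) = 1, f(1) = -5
Characteristic equation: x² + 6x - 2 = 0.
Discriminant Δ = (-6)² + 4·(2) = 44.
Roots r₁,₂ = (-6 ± √44)/2, so r₁ = -3 + \sqrt{11}, r₂ = - \sqrt{11} - 3.
General solution: f(n) = A·r₁^n + B·r₂^n.
From the initial conditions, A + B = 1 and r₁A + r₂B = -5.
Since r₁ - r₂ = √44: A = (-5 - (1)r₂)/√44 = \frac{1}{2} - \frac{\sqrt{11}}{11}, and B = 1 - A = \frac{\sqrt{11}}{11} + \frac{1}{2}.
So f(n) = \left(\frac{1}{2} - \frac{\sqrt{11}}{11}\right)\left(-3 + \sqrt{11}\right)^n + \left(\frac{\sqrt{11}}{11} + \frac{1}{2}\right)\left(- \sqrt{11} - 3\right)^n.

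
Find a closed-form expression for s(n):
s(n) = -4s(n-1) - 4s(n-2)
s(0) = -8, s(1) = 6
Characteristic equation: x² + 4x + 4 = 0, which is (x - (-2))².
Repeated root r = -2.
General solution: s(n) = (A + Bn)·(-2)^n.
From s(0) = -8: A = -8.
From s(1) = 6: (A + B)·(-2) = 6 ⇒ B = 5.
So s(n) = \left(5 n - 8\right) \cdot (-2)^n.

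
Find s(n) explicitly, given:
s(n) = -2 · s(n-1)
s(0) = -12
Pure geometric recurrence with ratio -2.
By induction s(n) = s(0) · (-2)^n = - 12 \left(-2\right)^{n}.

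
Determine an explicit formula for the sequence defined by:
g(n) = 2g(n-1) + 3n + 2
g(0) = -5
First-order linear with linear forcing.
Homogeneous solution: g_h(n) = A·(2)^n.
Try particular g_p(n) = pn + q. Substituting:
  pn + q = 2(p(n-1) + q) + 3n + 2.
Matching the n-coefficient: p = 2p + 3 ⇒ p = -3.
Matching constants: q = -2p + 2q + 2 ⇒ q = -8.
General: g(n) = A·(2)^n - 3 n - 8.
Apply g(0) = -5: A - 8 = -5 ⇒ A = 3.
So g(n) = 3 \cdot 2^{n} - 3 n - 8.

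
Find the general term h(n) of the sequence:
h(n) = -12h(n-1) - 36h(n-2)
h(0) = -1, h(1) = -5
Characteristic equation: x² + 12x + 36 = 0, which is (x - (-6))².
Repeated root r = -6.
General solution: h(n) = (A + Bn)·(-6)^n.
From h(0) = -1: A = -1.
From h(1) = -5: (A + B)·(-6) = -5 ⇒ B = \frac{11}{6}.
So h(n) = \left(\frac{11 n}{6} - 1\right) \cdot (-6)^n.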